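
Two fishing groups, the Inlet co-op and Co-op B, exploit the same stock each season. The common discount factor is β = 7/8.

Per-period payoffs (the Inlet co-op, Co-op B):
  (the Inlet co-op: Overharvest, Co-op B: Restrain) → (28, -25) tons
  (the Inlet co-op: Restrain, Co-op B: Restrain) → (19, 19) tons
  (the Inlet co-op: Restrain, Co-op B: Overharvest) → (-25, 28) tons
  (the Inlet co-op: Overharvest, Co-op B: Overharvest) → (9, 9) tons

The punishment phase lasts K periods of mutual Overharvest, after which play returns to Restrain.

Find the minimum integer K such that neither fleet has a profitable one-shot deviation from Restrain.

Need Σ_{k=1}^{K} β^k ≥ (28−19)/(19−9) = 0.9000 at β = 7/8.
At K = 1 the sum is 0.8750 < 0.9000; at K = 2 it is 1.6406 ≥ 0.9000.
So the minimum punishment length is K = 2.

2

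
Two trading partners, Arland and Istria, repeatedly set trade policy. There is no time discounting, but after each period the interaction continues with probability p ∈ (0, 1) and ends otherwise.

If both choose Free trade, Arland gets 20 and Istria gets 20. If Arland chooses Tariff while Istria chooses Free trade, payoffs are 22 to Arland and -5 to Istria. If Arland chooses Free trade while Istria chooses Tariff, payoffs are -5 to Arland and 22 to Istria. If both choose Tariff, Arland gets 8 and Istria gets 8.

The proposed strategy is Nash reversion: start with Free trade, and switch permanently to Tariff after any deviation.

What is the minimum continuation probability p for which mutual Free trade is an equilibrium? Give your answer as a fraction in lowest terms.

1/7

Expected cooperation value is 20 + p·20 + p²·20 + … = 20/(1−p); deviation gives 22 + p·8/(1−p).
20 ≥ 22(1−p) + 8p ⇒ 14p ≥ 2 ⇒ p ≥ 2/14 = 1/7.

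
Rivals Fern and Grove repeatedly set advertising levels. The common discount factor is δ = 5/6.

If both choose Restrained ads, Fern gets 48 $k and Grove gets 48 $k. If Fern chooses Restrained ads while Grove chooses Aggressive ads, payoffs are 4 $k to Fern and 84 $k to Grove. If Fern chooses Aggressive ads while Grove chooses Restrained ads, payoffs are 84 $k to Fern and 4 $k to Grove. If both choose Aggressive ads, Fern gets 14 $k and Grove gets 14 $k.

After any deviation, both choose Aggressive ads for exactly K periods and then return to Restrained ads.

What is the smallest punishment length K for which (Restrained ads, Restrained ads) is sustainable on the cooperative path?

Need Σ_{k=1}^{K} δ^k ≥ (84−48)/(48−14) = 1.0588 at δ = 5/6.
At K = 1 the sum is 0.8333 < 1.0588; at K = 2 it is 1.5278 ≥ 1.0588.
So the minimum punishment length is K = 2.

2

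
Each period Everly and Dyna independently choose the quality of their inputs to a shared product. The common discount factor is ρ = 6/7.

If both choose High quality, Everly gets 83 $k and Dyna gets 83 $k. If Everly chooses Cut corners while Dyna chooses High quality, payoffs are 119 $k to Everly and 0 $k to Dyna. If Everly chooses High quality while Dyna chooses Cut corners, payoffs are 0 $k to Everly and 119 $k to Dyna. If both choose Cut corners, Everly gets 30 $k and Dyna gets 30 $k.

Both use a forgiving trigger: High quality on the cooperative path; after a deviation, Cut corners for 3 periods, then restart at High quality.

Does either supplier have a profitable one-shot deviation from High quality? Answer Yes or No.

No

IC: ρ+…+ρ^3 ≥ (119−83)/(83−30) = 36/53.
At ρ = 6/7: partial sum = 2.2216 ≥ 0.6792. Cooperation sustainable.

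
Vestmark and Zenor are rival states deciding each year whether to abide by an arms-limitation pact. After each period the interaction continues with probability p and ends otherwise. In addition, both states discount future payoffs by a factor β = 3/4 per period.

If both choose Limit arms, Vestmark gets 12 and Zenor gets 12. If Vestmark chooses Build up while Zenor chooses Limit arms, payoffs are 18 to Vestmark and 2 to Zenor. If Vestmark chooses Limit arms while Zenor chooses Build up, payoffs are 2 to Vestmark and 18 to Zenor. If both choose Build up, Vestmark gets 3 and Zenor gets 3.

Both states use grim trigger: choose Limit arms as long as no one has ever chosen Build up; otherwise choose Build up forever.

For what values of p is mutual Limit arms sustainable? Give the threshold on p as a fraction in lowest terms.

With continuation probability p and discount β, the effective per-period discount factor is βp.
Grim-trigger IC: βp ≥ (18−12)/(18−3) = 2/5.
So p ≥ (2/5)/(3/4) = 8/15.

8/15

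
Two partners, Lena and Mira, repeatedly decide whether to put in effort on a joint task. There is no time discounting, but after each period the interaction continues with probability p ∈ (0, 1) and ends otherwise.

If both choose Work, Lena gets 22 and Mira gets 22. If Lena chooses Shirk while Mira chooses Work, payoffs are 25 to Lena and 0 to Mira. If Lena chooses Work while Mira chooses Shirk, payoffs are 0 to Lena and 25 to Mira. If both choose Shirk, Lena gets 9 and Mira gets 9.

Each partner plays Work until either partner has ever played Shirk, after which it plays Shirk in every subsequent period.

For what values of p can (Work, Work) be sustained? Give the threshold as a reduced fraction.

Expected cooperation value is 22 + p·22 + p²·22 + … = 22/(1−p); deviation gives 25 + p·9/(1−p).
22 ≥ 25(1−p) + 9p ⇒ 16p ≥ 3 ⇒ p ≥ 3/16.

3/16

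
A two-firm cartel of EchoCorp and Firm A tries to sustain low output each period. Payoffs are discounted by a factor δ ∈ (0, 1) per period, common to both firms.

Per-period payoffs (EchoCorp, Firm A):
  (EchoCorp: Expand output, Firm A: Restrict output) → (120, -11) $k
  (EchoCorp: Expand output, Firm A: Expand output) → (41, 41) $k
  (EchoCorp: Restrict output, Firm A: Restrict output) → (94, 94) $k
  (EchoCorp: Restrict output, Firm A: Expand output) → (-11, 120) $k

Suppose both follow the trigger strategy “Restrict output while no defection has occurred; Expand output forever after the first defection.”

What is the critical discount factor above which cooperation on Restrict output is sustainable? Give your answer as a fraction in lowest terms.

26/79

Under grim trigger the critical discount factor is (T−C)/(T−P) with T = 120, C = 94, P = 41.
δ* = (120−94)/(120−41) = 26/79.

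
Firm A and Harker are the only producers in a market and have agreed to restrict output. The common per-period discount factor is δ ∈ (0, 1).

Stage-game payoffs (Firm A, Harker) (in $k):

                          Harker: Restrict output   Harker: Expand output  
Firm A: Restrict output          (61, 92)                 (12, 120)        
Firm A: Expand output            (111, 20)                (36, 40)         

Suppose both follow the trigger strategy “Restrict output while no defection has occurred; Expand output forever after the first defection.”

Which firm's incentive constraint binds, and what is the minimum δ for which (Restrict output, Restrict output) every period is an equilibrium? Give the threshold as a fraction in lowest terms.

Firm A: cooperation gives 61 each period; deviation gives 111 once then 36 forever.
  61/(1−δ) ≥ 111 + 36δ/(1−δ) ⇒ δ ≥ 50/75 = 2/3.
Harker: cooperation gives 92 each period; deviation gives 120 once then 40 forever.
  δ ≥ 28/80 = 7/20.
Both must hold, so the binding constraint is Firm A's: δ ≥ 2/3.

Firm A; δ ≥ 2/3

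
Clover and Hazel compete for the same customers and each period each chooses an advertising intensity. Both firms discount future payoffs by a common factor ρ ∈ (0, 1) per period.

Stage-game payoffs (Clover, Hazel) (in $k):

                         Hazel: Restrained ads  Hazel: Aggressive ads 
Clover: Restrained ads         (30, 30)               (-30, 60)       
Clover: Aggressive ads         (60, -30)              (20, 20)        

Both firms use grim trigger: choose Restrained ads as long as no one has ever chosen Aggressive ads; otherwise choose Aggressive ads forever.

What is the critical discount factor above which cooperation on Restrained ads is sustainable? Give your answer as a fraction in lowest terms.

3/4

One-period gain from deviating is 60 − 30 = 30. The loss is 30 − 20 = 10 in every subsequent period, with present value 10·ρ/(1−ρ).
Deviation is unprofitable when 10·ρ/(1−ρ) ≥ 30, i.e. ρ/(1−ρ) ≥ 3.
Equivalently ρ ≥ 30/(30+10) = 3/4.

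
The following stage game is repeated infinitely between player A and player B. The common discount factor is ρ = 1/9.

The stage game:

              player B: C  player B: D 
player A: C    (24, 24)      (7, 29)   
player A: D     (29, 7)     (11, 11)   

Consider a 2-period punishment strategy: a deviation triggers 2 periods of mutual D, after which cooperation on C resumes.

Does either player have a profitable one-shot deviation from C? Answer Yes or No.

Yes

A one-shot deviation gives 29 now, then 11 for 2 periods, then back to 24.
Gain from deviating: (29−24) today; loss: (24−11) in each of the next 2 periods.
No-deviation condition: (24−11)(ρ+…+ρ^2) ≥ 29−24, i.e. ρ+…+ρ^2 ≥ 5/13.
At ρ = 1/9: ρ+…+ρ^2 = 0.1235 < 0.3846.
So cooperation is not sustainable.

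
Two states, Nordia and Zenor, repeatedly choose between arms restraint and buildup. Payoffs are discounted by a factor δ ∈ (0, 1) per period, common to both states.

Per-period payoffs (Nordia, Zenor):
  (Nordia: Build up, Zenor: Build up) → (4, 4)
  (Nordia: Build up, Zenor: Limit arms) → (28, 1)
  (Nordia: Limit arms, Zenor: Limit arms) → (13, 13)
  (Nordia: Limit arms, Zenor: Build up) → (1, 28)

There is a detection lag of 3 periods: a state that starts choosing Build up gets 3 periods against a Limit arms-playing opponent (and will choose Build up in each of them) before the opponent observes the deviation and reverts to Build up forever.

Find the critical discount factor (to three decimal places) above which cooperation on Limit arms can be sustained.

The best deviation is to choose Build up for all 3 undetected periods, earning 28 each, then 4 forever once detected.
Deviation value: 28(1−δ^3)/(1−δ) + 4δ^3/(1−δ); cooperation value: 13/(1−δ).
IC: 13 ≥ 28(1−δ^3) + 4δ^3 = 28 − 24δ^3.
So δ^3 ≥ 15/24 = 5/8, giving δ ≥ (5/8)^(1/3) ≈ 0.855.

0.855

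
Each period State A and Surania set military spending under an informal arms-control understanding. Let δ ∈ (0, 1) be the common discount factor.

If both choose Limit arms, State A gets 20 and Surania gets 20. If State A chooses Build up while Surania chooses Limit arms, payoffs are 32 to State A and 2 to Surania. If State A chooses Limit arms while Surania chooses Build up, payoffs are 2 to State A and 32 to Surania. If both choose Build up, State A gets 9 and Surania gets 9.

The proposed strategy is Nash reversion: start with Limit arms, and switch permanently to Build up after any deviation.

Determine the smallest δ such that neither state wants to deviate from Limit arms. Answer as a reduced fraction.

12/23

20/(1−δ) ≥ 32 + 9δ/(1−δ)
20 ≥ 32 − 23δ
δ ≥ 12/23.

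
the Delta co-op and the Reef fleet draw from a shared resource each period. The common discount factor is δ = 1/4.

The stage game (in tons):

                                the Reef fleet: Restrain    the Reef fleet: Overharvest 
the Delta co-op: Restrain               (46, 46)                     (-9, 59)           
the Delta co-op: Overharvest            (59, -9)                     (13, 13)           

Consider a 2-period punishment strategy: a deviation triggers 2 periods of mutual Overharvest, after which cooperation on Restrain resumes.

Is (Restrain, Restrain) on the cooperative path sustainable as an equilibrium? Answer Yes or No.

IC: δ+…+δ^2 ≥ (59−46)/(46−13) = 13/33.
At δ = 1/4: partial sum = 0.3125 < 0.3939. Cooperation not sustainable.

No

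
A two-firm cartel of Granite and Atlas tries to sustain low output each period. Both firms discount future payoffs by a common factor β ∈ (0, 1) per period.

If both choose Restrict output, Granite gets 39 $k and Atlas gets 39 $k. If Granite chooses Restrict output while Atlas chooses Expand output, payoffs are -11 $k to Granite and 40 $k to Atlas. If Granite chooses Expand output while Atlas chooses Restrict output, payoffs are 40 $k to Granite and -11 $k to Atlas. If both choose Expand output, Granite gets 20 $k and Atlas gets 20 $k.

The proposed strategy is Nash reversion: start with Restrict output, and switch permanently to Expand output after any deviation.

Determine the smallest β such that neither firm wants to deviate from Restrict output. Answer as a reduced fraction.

1/20

One-period gain from deviating is 40 − 39 = 1. The loss is 39 − 20 = 19 in every subsequent period, with present value 19·β/(1−β).
Deviation is unprofitable when 19·β/(1−β) ≥ 1, i.e. β/(1−β) ≥ 1/19.
Equivalently β ≥ 1/(1+19) = 1/20.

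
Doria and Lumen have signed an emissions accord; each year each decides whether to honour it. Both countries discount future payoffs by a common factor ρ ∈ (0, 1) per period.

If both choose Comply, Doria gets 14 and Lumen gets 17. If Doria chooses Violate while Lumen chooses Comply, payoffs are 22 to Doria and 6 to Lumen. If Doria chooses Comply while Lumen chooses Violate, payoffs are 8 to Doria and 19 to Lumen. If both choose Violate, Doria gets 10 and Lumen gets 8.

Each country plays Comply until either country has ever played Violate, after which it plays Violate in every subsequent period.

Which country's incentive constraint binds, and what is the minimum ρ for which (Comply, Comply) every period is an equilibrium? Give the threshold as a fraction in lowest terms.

Doria's threshold: (22−14)/(22−10) = 2/3.
Lumen's threshold: (19−17)/(19−8) = 2/11.
2/3 > 2/11, so Doria binds and ρ* = 2/3.

Doria; ρ ≥ 2/3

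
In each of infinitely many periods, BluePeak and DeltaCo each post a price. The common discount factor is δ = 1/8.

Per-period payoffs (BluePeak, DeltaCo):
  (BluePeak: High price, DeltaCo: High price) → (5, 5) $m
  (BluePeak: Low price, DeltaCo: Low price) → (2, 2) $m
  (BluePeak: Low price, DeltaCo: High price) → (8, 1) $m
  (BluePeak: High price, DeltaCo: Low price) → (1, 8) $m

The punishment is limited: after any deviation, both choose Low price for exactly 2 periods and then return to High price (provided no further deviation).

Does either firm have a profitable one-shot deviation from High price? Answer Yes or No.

Yes

A one-shot deviation gives 8 now, then 2 for 2 periods, then back to 5.
Gain from deviating: (8−5) today; loss: (5−2) in each of the next 2 periods.
No-deviation condition: (5−2)(δ+…+δ^2) ≥ 8−5, i.e. δ+…+δ^2 ≥ 1.
At δ = 1/8: δ+…+δ^2 = 0.1406 < 1.0000.
So cooperation is not sustainable.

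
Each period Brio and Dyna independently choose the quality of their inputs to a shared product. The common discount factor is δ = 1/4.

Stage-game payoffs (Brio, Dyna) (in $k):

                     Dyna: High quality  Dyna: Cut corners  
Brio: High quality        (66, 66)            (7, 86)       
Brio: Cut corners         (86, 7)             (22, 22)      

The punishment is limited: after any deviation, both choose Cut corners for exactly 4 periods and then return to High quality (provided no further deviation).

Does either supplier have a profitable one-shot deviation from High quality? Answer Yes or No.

Yes

IC: δ+…+δ^4 ≥ (86−66)/(66−22) = 5/11.
At δ = 1/4: partial sum = 0.3320 < 0.4545. Cooperation not sustainable.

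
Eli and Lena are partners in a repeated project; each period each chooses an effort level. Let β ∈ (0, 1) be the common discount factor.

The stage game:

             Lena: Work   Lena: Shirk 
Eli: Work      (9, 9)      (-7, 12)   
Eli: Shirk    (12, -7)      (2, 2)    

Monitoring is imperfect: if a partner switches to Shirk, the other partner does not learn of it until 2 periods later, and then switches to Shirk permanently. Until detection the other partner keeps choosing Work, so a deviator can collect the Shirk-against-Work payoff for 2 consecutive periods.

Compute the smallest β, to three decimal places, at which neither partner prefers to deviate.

0.548

Deviating for the 2 undetected periods gains 12−9 = 3 per period over cooperation, then loses 9−2 = 7 per period forever once punishment starts.
Gain: 3(1 + β + … + β^1); loss: 7·β^2/(1−β).
No profitable deviation ⇔ 3(1−β^2) ≤ 7·β^2, i.e. β^2 ≥ 3/(3+7) = 3/10.
Hence β ≥ (3/10)^(1/2) ≈ 0.548.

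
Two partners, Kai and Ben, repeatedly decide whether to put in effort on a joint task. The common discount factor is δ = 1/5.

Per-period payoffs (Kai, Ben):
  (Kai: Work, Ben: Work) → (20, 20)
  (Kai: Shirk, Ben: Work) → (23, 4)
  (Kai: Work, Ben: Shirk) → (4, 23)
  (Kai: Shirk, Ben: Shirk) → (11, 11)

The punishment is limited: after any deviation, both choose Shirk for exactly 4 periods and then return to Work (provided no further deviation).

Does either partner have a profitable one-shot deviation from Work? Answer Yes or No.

Yes

IC: δ+…+δ^4 ≥ (23−20)/(20−11) = 1/3.
At δ = 1/5: partial sum = 0.2496 < 0.3333. Cooperation not sustainable.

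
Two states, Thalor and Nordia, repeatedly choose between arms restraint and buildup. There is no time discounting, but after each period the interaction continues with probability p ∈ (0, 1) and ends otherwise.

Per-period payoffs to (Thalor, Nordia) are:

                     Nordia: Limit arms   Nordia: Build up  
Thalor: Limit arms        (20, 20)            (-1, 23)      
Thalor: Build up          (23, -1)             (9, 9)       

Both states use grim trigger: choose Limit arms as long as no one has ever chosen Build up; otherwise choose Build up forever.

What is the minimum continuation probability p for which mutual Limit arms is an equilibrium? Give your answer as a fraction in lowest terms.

Expected cooperation value is 20 + p·20 + p²·20 + … = 20/(1−p); deviation gives 23 + p·9/(1−p).
20 ≥ 23(1−p) + 9p ⇒ 14p ≥ 3 ⇒ p ≥ 3/14.

3/14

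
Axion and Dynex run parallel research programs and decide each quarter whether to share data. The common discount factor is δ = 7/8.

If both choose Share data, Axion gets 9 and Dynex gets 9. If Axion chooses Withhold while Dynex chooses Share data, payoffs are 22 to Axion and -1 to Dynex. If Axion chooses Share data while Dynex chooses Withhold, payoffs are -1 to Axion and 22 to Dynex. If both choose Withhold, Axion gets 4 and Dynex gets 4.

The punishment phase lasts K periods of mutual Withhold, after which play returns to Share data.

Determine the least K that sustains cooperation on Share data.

Need Σ_{k=1}^{K} δ^k ≥ (22−9)/(9−4) = 2.6000 at δ = 7/8.
At K = 3 the sum is 2.3105 < 2.6000; at K = 4 it is 2.8967 ≥ 2.6000.
So the minimum punishment length is K = 4.

4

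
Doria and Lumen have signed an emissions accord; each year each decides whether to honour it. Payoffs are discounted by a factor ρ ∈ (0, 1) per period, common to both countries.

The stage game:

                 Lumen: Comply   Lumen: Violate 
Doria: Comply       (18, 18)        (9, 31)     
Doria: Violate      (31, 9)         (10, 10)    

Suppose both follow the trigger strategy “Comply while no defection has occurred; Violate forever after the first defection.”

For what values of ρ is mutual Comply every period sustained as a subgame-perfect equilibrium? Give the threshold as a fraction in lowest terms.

13/21

One-period gain from deviating is 31 − 18 = 13. The loss is 18 − 10 = 8 in every subsequent period, with present value 8·ρ/(1−ρ).
Deviation is unprofitable when 8·ρ/(1−ρ) ≥ 13, i.e. ρ/(1−ρ) ≥ 13/8.
Equivalently ρ ≥ 13/(13+8) = 13/21.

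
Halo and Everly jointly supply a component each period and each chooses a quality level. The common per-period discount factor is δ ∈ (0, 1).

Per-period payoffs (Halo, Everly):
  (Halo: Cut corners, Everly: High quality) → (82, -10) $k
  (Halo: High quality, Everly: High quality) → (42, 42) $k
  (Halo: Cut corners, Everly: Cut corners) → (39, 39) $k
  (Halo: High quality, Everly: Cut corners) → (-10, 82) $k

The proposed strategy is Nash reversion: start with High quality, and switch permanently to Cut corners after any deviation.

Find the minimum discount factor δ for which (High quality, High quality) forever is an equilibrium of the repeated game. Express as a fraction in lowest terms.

40/43

One-period gain from deviating is 82 − 42 = 40. The loss is 42 − 39 = 3 in every subsequent period, with present value 3·δ/(1−δ).
Deviation is unprofitable when 3·δ/(1−δ) ≥ 40, i.e. δ/(1−δ) ≥ 40/3.
Equivalently δ ≥ 40/(40+3) = 40/43.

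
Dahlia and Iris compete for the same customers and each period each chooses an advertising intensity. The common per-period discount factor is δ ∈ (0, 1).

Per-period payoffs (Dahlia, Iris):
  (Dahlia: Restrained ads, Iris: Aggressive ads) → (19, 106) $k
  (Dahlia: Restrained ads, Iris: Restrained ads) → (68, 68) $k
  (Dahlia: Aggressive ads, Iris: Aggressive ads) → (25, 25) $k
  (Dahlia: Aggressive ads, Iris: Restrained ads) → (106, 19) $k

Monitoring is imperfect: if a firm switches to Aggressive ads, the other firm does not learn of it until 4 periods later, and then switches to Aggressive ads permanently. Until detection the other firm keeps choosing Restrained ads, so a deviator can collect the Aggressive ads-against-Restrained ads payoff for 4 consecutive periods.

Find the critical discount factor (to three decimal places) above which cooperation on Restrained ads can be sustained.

The best deviation is to choose Aggressive ads for all 4 undetected periods, earning 106 each, then 25 forever once detected.
Deviation value: 106(1−δ^4)/(1−δ) + 25δ^4/(1−δ); cooperation value: 68/(1−δ).
IC: 68 ≥ 106(1−δ^4) + 25δ^4 = 106 − 81δ^4.
So δ^4 ≥ 38/81, giving δ ≥ (38/81)^(1/4) ≈ 0.828.

0.828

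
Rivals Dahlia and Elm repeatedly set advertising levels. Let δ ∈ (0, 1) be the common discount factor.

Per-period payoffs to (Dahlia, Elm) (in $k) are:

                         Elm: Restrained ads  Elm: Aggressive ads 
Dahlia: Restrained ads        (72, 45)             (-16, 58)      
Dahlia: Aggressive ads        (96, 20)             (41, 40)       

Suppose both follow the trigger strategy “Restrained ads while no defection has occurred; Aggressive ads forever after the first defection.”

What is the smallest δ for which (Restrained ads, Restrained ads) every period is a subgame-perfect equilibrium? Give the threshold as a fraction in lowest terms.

Dahlia's threshold: (96−72)/(96−41) = 24/55.
Elm's threshold: (58−45)/(58−40) = 13/18.
24/55 < 13/18, so Elm binds and δ* = 13/18.

13/18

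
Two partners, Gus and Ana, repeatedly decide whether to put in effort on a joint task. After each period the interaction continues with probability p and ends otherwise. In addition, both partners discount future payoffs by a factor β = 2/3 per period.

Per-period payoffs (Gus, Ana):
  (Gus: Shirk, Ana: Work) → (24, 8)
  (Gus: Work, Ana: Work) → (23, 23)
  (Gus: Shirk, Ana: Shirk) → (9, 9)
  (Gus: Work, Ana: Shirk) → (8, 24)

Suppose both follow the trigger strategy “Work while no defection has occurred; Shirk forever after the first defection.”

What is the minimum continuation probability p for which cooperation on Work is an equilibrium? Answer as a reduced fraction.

Expected continuation weight on next period's payoff is β·p = 2/3·p, which plays the role of the discount factor.
Cooperation requires 2/3·p ≥ (24−23)/(24−9) = 1/15, hence p ≥ 1/10.

1/10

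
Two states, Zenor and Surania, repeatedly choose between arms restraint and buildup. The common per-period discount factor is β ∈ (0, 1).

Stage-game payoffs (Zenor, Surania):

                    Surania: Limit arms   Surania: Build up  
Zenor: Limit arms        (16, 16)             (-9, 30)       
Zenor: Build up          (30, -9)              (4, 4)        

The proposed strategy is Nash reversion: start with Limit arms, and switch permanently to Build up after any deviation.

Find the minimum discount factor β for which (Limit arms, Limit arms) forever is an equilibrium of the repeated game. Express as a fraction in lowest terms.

7/13

Under grim trigger the critical discount factor is (T−C)/(T−P) with T = 30, C = 16, P = 4.
β* = (30−16)/(30−4) = 14/26 = 7/13.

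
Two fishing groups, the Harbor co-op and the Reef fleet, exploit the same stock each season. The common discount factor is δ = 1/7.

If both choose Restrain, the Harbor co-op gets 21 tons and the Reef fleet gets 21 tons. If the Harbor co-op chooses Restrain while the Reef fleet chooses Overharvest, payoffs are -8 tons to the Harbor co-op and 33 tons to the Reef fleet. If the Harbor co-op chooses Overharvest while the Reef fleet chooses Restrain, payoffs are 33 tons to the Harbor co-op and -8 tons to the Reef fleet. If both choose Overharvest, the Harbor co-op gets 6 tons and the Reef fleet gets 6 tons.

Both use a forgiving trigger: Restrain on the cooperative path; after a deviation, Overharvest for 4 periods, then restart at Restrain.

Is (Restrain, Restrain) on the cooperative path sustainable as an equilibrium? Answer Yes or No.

Comparing payoff streams over the 5 periods until play realigns: cooperate → 21(1+δ+…+δ^4); deviate → 33 + 6(δ+…+δ^4).
Cooperation is sustained iff (21−6)(δ+…+δ^4) ≥ 33−21.
δ+…+δ^4 = 1/7·(1−(1/7)^4)/(1−1/7) = 0.1666, and (33−21)/(21−6) = 0.8000.
0.1666 < 0.8000, so cooperation is not sustainable.

No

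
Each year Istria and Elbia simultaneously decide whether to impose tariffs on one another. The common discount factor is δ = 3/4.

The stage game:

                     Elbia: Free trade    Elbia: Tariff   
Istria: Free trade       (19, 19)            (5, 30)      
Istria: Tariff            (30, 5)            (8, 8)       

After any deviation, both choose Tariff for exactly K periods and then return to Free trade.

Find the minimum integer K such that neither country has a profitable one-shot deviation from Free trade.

2

Need Σ_{k=1}^{K} δ^k ≥ (30−19)/(19−8) = 1.0000 at δ = 3/4.
At K = 1 the sum is 0.7500 < 1.0000; at K = 2 it is 1.3125 ≥ 1.0000.
So the minimum punishment length is K = 2.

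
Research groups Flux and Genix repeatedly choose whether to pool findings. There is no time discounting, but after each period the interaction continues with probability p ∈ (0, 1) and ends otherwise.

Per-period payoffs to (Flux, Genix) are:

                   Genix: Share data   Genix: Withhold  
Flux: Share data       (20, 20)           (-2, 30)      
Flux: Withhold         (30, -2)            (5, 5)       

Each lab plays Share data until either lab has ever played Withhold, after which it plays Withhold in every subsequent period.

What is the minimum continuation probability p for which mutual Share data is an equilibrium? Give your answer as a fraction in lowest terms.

2/5

Expected cooperation value is 20 + p·20 + p²·20 + … = 20/(1−p); deviation gives 30 + p·5/(1−p).
20 ≥ 30(1−p) + 5p ⇒ 25p ≥ 10 ⇒ p ≥ 10/25 = 2/5.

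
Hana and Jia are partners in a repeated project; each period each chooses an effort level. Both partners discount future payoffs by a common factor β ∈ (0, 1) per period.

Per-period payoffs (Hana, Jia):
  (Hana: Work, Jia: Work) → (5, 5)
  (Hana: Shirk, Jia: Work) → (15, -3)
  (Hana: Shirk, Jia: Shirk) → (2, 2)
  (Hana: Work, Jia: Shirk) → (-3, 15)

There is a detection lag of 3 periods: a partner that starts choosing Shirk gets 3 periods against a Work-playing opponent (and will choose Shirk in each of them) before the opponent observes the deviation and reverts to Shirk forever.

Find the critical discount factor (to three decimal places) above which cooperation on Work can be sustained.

A deviator earns 15 for 3 periods, then 2 forever; cooperating earns 5 forever. Multiplying the IC by (1−β):
5 ≥ 15(1−β^3) + 2β^3, so 13·β^3 ≥ 10 and β^3 ≥ 10/13.
β ≥ (10/13)^(1/3) ≈ 0.916.

0.916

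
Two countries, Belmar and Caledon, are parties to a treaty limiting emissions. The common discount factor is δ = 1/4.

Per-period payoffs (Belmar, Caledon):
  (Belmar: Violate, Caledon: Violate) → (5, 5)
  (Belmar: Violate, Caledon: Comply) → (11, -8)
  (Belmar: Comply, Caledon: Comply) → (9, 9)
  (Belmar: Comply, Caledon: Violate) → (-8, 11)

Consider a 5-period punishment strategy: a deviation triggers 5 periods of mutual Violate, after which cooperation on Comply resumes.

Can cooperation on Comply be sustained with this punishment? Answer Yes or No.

No

A one-shot deviation gives 11 now, then 5 for 5 periods, then back to 9.
Gain from deviating: (11−9) today; loss: (9−5) in each of the next 5 periods.
No-deviation condition: (9−5)(δ+…+δ^5) ≥ 11−9, i.e. δ+…+δ^5 ≥ 1/2.
At δ = 1/4: δ+…+δ^5 = 0.3330 < 0.5000.
So cooperation is not sustainable.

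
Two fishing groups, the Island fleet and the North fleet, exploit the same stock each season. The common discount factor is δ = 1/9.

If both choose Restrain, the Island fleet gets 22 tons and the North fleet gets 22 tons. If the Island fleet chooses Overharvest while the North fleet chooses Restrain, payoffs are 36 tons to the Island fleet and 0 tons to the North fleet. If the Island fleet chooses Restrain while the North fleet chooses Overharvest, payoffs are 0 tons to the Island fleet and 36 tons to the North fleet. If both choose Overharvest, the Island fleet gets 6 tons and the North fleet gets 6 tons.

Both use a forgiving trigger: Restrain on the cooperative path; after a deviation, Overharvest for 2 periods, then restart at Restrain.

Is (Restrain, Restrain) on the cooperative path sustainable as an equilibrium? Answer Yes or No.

No

A one-shot deviation gives 36 now, then 6 for 2 periods, then back to 22.
Gain from deviating: (36−22) today; loss: (22−6) in each of the next 2 periods.
No-deviation condition: (22−6)(δ+…+δ^2) ≥ 36−22, i.e. δ+…+δ^2 ≥ 7/8.
At δ = 1/9: δ+…+δ^2 = 0.1235 < 0.8750.
So cooperation is not sustainable.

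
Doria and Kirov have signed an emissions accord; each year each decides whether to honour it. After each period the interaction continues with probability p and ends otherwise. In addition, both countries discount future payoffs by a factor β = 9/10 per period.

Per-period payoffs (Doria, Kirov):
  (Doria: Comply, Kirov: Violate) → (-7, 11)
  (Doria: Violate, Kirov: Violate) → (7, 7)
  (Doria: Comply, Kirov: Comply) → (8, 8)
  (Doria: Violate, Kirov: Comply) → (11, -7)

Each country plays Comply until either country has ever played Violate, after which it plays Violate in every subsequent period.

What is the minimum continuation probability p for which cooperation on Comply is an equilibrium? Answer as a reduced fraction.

5/6

With continuation probability p and discount β, the effective per-period discount factor is βp.
Grim-trigger IC: βp ≥ (11−8)/(11−7) = 3/4.
So p ≥ (3/4)/(9/10) = 5/6.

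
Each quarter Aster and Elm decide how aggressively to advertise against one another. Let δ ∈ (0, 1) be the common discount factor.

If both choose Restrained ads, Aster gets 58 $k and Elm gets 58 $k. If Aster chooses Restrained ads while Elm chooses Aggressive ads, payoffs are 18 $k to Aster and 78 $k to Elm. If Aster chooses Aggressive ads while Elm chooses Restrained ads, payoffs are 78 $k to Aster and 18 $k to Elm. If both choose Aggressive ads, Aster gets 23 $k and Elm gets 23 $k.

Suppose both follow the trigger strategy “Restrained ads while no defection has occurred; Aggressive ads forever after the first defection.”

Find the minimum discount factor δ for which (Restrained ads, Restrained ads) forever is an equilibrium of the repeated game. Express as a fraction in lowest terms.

Cooperation forever yields 58 each period: 58/(1−δ).
Deviating yields 78 once, then 23 forever: 78 + 23δ/(1−δ).
No profitable deviation requires 58/(1−δ) ≥ 78 + 23δ/(1−δ).
Multiplying by (1−δ): 58 ≥ 78(1−δ) + 23δ = 78 − 55δ.
So 55δ ≥ 20, i.e. δ ≥ 20/55 = 4/11.

4/11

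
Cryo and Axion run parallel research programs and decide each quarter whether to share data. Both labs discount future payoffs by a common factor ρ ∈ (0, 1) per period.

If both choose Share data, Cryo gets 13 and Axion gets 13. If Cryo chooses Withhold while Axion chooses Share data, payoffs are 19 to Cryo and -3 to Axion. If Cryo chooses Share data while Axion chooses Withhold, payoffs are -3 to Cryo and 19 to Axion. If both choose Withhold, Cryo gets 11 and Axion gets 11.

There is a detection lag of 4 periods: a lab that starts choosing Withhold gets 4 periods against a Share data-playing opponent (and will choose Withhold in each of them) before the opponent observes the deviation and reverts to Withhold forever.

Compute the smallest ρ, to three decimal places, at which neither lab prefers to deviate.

0.931

Deviating for the 4 undetected periods gains 19−13 = 6 per period over cooperation, then loses 13−11 = 2 per period forever once punishment starts.
Gain: 6(1 + ρ + … + ρ^3); loss: 2·ρ^4/(1−ρ).
No profitable deviation ⇔ 6(1−ρ^4) ≤ 2·ρ^4, i.e. ρ^4 ≥ 6/(6+2) = 3/4.
Hence ρ ≥ (3/4)^(1/4) ≈ 0.931.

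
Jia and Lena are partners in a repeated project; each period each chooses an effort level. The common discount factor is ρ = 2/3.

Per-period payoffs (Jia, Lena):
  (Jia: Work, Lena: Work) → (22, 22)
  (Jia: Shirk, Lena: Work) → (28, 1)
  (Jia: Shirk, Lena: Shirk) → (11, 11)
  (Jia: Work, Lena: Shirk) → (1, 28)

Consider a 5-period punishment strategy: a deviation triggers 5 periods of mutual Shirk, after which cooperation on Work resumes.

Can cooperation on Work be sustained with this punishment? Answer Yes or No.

Yes

A one-shot deviation gives 28 now, then 11 for 5 periods, then back to 22.
Gain from deviating: (28−22) today; loss: (22−11) in each of the next 5 periods.
No-deviation condition: (22−11)(ρ+…+ρ^5) ≥ 28−22, i.e. ρ+…+ρ^5 ≥ 6/11.
At ρ = 2/3: ρ+…+ρ^5 = 1.7366 ≥ 0.5455.
So cooperation is sustainable.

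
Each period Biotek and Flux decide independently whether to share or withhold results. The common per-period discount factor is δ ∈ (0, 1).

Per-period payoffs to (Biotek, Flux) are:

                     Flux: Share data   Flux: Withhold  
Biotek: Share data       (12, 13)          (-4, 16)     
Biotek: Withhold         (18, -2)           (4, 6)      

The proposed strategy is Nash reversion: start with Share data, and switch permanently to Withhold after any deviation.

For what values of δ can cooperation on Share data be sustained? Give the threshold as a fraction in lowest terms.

Biotek's threshold: (18−12)/(18−4) = 3/7.
Flux's threshold: (16−13)/(16−6) = 3/10.
3/7 > 3/10, so Biotek binds and δ* = 3/7.

3/7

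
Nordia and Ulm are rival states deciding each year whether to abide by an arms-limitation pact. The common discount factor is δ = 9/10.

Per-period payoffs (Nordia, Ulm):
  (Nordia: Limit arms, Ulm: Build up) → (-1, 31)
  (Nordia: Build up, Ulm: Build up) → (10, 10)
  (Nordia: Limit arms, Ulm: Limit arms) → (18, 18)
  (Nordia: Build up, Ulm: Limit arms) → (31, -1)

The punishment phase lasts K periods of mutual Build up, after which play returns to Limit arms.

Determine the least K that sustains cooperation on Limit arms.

2

No profitable deviation requires (18−10)(δ+…+δ^K) ≥ 31−18, i.e. δ+…+δ^K ≥ 13/8 ≈ 1.6250.
With δ = 9/10, the partial sums are K=1: 0.9000, K=2: 1.7100.
K = 2 is the first length at which the sum reaches 1.6250.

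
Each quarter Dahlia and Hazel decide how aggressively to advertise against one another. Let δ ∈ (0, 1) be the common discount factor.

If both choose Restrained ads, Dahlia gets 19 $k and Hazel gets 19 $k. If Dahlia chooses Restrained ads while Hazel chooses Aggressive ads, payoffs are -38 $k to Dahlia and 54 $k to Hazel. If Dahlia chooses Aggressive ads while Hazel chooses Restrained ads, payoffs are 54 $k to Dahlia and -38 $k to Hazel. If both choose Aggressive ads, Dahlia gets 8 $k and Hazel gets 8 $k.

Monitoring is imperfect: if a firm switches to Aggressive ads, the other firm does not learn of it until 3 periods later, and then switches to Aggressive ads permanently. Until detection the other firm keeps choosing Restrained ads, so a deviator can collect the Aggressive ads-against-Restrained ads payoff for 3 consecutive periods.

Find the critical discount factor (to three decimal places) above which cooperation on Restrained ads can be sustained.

0.913

Deviating for the 3 undetected periods gains 54−19 = 35 per period over cooperation, then loses 19−8 = 11 per period forever once punishment starts.
Gain: 35(1 + δ + … + δ^2); loss: 11·δ^3/(1−δ).
No profitable deviation ⇔ 35(1−δ^3) ≤ 11·δ^3, i.e. δ^3 ≥ 35/(35+11) = 35/46.
Hence δ ≥ (35/46)^(1/3) ≈ 0.913.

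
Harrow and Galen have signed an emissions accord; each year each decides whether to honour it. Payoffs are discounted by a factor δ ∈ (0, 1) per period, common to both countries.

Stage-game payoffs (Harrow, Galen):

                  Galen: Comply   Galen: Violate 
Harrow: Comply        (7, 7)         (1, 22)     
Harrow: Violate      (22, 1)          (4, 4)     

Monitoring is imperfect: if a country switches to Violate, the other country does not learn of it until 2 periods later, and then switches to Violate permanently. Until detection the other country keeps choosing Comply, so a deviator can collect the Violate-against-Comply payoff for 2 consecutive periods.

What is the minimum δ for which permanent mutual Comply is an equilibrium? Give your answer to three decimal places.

The best deviation is to choose Violate for all 2 undetected periods, earning 22 each, then 4 forever once detected.
Deviation value: 22(1−δ^2)/(1−δ) + 4δ^2/(1−δ); cooperation value: 7/(1−δ).
IC: 7 ≥ 22(1−δ^2) + 4δ^2 = 22 − 18δ^2.
So δ^2 ≥ 15/18 = 5/6, giving δ ≥ (5/6)^(1/2) ≈ 0.913.

0.913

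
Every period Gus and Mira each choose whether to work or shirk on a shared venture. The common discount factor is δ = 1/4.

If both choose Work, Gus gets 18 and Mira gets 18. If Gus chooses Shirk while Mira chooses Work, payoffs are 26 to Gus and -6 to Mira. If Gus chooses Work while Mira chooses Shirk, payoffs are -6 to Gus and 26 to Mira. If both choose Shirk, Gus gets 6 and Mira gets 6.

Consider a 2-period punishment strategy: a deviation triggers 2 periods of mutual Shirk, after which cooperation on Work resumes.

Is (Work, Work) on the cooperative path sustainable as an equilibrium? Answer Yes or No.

Comparing payoff streams over the 3 periods until play realigns: cooperate → 18(1+δ+…+δ^2); deviate → 26 + 6(δ+…+δ^2).
Cooperation is sustained iff (18−6)(δ+…+δ^2) ≥ 26−18.
δ+…+δ^2 = 1/4·(1−(1/4)^2)/(1−1/4) = 0.3125, and (26−18)/(18−6) = 0.6667.
0.3125 < 0.6667, so cooperation is not sustainable.

No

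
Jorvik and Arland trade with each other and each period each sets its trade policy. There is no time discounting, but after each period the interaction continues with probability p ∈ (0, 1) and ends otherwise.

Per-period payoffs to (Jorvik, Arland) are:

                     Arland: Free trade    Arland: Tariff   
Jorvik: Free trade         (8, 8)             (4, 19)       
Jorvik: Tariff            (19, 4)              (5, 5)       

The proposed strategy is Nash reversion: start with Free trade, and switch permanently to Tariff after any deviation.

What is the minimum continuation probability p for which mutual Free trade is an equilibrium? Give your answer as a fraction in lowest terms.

Expected cooperation value is 8 + p·8 + p²·8 + … = 8/(1−p); deviation gives 19 + p·5/(1−p).
8 ≥ 19(1−p) + 5p ⇒ 14p ≥ 11 ⇒ p ≥ 11/14.

11/14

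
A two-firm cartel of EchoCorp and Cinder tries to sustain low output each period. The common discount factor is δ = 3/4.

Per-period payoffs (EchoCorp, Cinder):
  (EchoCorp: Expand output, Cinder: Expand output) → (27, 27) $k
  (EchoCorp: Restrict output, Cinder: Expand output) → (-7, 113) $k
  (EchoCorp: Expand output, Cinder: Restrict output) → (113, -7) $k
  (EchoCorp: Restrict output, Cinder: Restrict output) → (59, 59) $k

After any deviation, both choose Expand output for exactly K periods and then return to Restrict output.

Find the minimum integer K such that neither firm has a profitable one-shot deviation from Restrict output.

IC: δ(1−δ^K)/(1−δ) ≥ (113−59)/(59−27) = 27/16.
With δ = 3/4: need 1 − δ^K ≥ 27/16·(1−3/4)/(3/4), i.e. δ^K ≤ 0.4375.
Since (3/4)^2 = 0.5625 and (3/4)^3 = 0.4219, the smallest such K is 3.

3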